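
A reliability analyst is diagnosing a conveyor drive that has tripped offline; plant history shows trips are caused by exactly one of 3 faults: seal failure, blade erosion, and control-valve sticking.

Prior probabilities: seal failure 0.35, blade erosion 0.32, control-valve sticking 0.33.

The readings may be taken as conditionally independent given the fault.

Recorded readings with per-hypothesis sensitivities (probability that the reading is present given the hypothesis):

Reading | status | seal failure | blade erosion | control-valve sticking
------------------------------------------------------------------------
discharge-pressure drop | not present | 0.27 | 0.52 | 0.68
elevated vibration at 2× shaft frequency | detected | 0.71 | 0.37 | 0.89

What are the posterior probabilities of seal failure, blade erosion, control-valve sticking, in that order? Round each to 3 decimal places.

0.546, 0.171, 0.283

For each hypothesis, the unnormalized posterior weight is prior × product of the reading likelihoods (using 1 − P(present | H) for each absent reading):
  seal failure: 0.35 × (1 − 0.27) × 0.71 = 0.1814
  blade erosion: 0.32 × (1 − 0.52) × 0.37 = 0.056832
  control-valve sticking: 0.33 × (1 − 0.68) × 0.89 = 0.093984
The unnormalized weights sum to 0.33222.
P(seal failure | evidence) = 0.1814 / 0.33222 ≈ 0.546
P(blade erosion | evidence) = 0.056832 / 0.33222 ≈ 0.171
P(control-valve sticking | evidence) = 0.093984 / 0.33222 ≈ 0.283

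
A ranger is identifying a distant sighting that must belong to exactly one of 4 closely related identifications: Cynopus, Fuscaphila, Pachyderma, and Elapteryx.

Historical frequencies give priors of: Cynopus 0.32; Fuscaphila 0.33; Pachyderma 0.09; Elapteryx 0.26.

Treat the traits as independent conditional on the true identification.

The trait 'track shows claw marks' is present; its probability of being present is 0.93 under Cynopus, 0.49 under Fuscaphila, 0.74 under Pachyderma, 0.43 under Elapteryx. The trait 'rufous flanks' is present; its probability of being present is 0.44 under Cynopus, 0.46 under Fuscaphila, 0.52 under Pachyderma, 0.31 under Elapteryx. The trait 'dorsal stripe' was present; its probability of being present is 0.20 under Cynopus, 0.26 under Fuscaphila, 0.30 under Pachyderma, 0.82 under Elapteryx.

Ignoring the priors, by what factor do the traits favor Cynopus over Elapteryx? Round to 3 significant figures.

0.749

Joint likelihood of the trait pattern under each hypothesis:
  Cynopus: 0.93 × 0.44 × 0.20 = 0.08184
  Elapteryx: 0.43 × 0.31 × 0.82 = 0.10931
Bayes factor = 0.08184 / 0.10931 ≈ 0.749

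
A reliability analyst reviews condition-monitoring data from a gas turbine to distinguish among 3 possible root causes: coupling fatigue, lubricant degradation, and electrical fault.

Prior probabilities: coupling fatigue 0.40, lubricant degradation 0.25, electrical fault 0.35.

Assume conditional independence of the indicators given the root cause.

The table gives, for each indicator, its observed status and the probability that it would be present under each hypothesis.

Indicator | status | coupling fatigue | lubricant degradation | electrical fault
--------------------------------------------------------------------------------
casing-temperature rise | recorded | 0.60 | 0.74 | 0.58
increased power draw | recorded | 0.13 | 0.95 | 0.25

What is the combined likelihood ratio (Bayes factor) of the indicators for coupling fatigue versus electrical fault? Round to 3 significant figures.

0.538

Take the product of per-indicator likelihoods under each hypothesis, then divide.
  coupling fatigue: 0.60 × 0.13 = 0.078
  electrical fault: 0.58 × 0.25 = 0.145
Bayes factor = 0.078 / 0.145 ≈ 0.538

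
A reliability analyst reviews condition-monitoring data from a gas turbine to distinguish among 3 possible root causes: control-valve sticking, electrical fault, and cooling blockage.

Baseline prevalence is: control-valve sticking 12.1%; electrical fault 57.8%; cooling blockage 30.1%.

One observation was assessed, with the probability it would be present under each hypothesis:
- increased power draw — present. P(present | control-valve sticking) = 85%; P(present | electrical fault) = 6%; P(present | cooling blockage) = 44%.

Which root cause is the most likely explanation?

cooling blockage

For each hypothesis, the unnormalized posterior weight is prior × likelihood:
  control-valve sticking: 0.121 × 0.85 = 0.10285
  electrical fault: 0.578 × 0.06 = 0.03468
  cooling blockage: 0.301 × 0.44 = 0.13244
Marginal likelihood of the evidence = 0.26997.
P(control-valve sticking | evidence) ≈ 0.10285 / 0.26997 ≈ 0.381
P(electrical fault | evidence) ≈ 0.03468 / 0.26997 ≈ 0.128
P(cooling blockage | evidence) ≈ 0.13244 / 0.26997 ≈ 0.491
The largest is 0.491, so cooling blockage is most probable.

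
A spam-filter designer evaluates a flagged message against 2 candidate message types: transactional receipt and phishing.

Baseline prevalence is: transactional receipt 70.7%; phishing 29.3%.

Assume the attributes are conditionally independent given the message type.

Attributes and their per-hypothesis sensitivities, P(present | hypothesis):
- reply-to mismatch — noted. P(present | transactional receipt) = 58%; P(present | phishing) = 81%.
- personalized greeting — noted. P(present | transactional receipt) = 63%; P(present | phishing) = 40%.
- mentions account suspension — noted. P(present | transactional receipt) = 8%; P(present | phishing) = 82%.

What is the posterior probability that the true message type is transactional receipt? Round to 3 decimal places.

0.210

For each hypothesis, the unnormalized posterior weight is prior × product of the attribute likelihoods:
  transactional receipt: 0.707 × 0.58 × 0.63 × 0.08 = 0.020667
  phishing: 0.293 × 0.81 × 0.40 × 0.82 = 0.077844
Marginal likelihood of the evidence = 0.098511.
P(transactional receipt | evidence) = 0.020667 / 0.098511 ≈ 0.210.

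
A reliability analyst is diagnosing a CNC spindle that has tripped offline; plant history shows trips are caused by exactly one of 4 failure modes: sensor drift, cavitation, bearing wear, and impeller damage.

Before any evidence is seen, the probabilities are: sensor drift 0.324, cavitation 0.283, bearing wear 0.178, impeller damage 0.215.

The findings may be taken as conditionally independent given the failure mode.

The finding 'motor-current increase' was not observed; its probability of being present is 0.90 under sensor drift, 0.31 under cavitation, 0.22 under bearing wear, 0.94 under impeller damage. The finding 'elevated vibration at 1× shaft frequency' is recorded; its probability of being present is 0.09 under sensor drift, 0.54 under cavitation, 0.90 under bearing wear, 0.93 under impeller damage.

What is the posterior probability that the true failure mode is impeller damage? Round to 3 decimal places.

For each hypothesis, the unnormalized posterior weight is prior × product of the finding likelihoods (using 1 − P(present | H) for each absent finding):
  sensor drift: 0.324 × (1 − 0.90) × 0.09 = 0.002916
  cavitation: 0.283 × (1 − 0.31) × 0.54 = 0.10545
  bearing wear: 0.178 × (1 − 0.22) × 0.90 = 0.12496
  impeller damage: 0.215 × (1 − 0.94) × 0.93 = 0.011997
Marginal likelihood of the evidence = 0.24531.
P(impeller damage | evidence) = 0.011997 / 0.24531 ≈ 0.049.

0.049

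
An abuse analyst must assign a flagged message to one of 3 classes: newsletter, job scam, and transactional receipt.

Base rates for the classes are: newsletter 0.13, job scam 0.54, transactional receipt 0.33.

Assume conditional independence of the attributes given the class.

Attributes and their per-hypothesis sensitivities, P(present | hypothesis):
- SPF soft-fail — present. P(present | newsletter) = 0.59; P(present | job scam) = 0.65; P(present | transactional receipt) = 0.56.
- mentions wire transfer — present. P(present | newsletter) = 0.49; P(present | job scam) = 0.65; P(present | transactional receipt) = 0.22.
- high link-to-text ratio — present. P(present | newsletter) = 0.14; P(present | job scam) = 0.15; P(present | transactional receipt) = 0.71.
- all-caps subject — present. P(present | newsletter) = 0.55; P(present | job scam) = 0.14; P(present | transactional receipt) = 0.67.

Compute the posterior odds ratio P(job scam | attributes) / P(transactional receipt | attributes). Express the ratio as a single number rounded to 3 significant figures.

Unnormalized posterior weight (prior times the attribute likelihoods) for each of the two hypotheses:
  job scam: 0.54 × 0.65 × 0.65 × 0.15 × 0.14 = 0.0047912
  transactional receipt: 0.33 × 0.56 × 0.22 × 0.71 × 0.67 = 0.01934
Posterior odds = 0.0047912 / 0.01934 ≈ 0.248.

0.248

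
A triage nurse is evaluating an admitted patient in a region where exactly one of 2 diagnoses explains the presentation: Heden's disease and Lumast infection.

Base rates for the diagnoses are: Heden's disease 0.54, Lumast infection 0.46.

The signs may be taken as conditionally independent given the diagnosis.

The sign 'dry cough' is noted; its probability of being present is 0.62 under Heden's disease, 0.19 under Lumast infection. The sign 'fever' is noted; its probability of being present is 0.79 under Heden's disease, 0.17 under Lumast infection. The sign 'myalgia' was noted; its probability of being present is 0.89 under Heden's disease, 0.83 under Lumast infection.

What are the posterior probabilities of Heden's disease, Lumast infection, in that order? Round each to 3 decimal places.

0.950, 0.050

Multiply each prior by the joint likelihood of the sign pattern:
  Heden's disease: 0.54 × 0.62 × 0.79 × 0.89 = 0.2354
  Lumast infection: 0.46 × 0.19 × 0.17 × 0.83 = 0.012332
The unnormalized weights sum to 0.24773.
P(Heden's disease | evidence) = 0.2354 / 0.24773 ≈ 0.950
P(Lumast infection | evidence) = 0.012332 / 0.24773 ≈ 0.050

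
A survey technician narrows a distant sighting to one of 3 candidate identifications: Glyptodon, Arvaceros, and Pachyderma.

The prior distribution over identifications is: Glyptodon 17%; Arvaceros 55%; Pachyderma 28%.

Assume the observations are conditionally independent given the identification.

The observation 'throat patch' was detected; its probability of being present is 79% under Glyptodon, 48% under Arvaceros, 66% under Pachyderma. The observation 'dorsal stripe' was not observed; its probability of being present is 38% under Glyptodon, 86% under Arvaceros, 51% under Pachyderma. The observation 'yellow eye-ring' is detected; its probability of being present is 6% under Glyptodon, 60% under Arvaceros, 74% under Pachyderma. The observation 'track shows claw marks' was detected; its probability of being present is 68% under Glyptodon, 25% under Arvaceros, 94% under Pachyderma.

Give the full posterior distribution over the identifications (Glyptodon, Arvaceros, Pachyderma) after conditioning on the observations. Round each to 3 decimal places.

For each hypothesis, the unnormalized posterior weight is prior × product of the observation likelihoods (using 1 − P(present | H) for each absent observation):
  Glyptodon: 0.17 × 0.79 × (1 − 0.38) × 0.06 × 0.68 = 0.0033973
  Arvaceros: 0.55 × 0.48 × (1 − 0.86) × 0.60 × 0.25 = 0.005544
  Pachyderma: 0.28 × 0.66 × (1 − 0.51) × 0.74 × 0.94 = 0.062988
Marginal likelihood of the evidence = 0.071929.
P(Glyptodon | evidence) = 0.0033973 / 0.071929 ≈ 0.047
P(Arvaceros | evidence) = 0.005544 / 0.071929 ≈ 0.077
P(Pachyderma | evidence) = 0.062988 / 0.071929 ≈ 0.876

0.047, 0.077, 0.876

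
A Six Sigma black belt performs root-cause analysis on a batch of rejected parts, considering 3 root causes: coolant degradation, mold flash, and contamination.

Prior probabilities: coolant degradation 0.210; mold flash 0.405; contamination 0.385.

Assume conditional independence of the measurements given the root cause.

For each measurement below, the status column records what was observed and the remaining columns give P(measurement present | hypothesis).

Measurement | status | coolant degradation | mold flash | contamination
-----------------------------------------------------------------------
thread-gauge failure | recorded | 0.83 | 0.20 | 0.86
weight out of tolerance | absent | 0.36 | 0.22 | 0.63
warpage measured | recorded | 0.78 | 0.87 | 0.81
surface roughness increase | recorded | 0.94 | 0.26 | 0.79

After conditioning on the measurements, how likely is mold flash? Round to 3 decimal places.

By Bayes' rule with conditional independence, the unnormalized weight for each hypothesis is prior × ∏ likelihoods (using 1 − P(present | H) for each absent measurement):
  coolant degradation: 0.210 × 0.83 × (1 − 0.36) × 0.78 × 0.94 = 0.08179
  mold flash: 0.405 × 0.20 × (1 − 0.22) × 0.87 × 0.26 = 0.014291
  contamination: 0.385 × 0.86 × (1 − 0.63) × 0.81 × 0.79 = 0.078392
Marginal likelihood of the evidence = 0.17447.
P(mold flash | evidence) = 0.014291 / 0.17447 ≈ 0.082.

0.082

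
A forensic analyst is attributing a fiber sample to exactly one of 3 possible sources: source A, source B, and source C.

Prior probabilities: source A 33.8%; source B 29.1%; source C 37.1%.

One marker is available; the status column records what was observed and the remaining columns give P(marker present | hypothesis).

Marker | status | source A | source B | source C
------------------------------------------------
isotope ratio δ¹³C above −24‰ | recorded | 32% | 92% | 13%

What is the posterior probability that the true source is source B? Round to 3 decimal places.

For each hypothesis, the unnormalized posterior weight is prior × likelihood:
  source A: 0.338 × 0.32 = 0.10816
  source B: 0.291 × 0.92 = 0.26772
  source C: 0.371 × 0.13 = 0.04823
Normalizing constant Z = 0.10816 + 0.26772 + 0.04823 = 0.42411.
P(source B | evidence) = 0.26772 / 0.42411 ≈ 0.631.

0.631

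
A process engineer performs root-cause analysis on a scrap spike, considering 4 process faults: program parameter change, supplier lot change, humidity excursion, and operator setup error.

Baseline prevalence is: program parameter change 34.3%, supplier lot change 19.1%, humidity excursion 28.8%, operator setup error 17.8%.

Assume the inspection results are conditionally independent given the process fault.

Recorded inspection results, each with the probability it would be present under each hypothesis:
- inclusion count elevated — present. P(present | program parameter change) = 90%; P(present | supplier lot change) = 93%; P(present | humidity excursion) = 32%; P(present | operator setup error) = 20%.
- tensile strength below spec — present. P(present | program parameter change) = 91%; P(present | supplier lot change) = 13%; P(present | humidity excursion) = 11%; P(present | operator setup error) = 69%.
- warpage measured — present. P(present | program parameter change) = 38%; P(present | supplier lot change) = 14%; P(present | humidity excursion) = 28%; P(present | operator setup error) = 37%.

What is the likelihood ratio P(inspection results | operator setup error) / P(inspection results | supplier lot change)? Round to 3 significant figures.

Take the product of per-inspection result likelihoods under each hypothesis, then divide.
  operator setup error: 0.20 × 0.69 × 0.37 = 0.05106
  supplier lot change: 0.93 × 0.13 × 0.14 = 0.016926
Bayes factor = 0.05106 / 0.016926 ≈ 3.02

3.02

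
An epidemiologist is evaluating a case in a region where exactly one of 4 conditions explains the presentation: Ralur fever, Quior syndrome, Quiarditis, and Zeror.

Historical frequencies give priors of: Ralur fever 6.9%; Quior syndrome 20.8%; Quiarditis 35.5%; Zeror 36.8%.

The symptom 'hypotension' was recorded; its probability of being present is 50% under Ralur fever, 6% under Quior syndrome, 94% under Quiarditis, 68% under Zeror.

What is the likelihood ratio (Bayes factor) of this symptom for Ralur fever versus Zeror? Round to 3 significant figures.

0.735

The Bayes factor is the ratio of the two likelihoods.
  Ralur fever: 0.5
  Zeror: 0.68
Bayes factor = 0.5 / 0.68 ≈ 0.735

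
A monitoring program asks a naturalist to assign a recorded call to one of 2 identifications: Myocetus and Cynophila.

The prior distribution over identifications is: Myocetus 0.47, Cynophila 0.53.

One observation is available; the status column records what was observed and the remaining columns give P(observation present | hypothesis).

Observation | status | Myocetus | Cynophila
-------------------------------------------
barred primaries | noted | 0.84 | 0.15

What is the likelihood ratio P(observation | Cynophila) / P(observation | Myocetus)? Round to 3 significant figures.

The Bayes factor is the ratio of the two likelihoods.
  Cynophila: 0.15
  Myocetus: 0.84
Bayes factor = 0.15 / 0.84 ≈ 0.179

0.179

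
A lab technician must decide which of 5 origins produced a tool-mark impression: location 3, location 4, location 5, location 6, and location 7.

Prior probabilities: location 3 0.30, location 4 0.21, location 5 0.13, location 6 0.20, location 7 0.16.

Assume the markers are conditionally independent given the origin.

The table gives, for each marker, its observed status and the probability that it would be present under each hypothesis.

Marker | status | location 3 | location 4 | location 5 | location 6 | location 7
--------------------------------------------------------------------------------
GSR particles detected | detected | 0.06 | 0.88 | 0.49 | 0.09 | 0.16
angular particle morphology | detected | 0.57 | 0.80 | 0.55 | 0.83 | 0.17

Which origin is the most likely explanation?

location 4

By Bayes' rule with conditional independence, the unnormalized weight for each hypothesis is prior × ∏ likelihoods:
  location 3: 0.30 × 0.06 × 0.57 = 0.01026
  location 4: 0.21 × 0.88 × 0.80 = 0.14784
  location 5: 0.13 × 0.49 × 0.55 = 0.035035
  location 6: 0.20 × 0.09 × 0.83 = 0.01494
  location 7: 0.16 × 0.16 × 0.17 = 0.004352
Normalizing constant Z = 0.01026 + 0.14784 + 0.035035 + 0.01494 + 0.004352 = 0.21243.
P(location 3 | evidence) ≈ 0.01026 / 0.21243 ≈ 0.048
P(location 4 | evidence) ≈ 0.14784 / 0.21243 ≈ 0.696
P(location 5 | evidence) ≈ 0.035035 / 0.21243 ≈ 0.165
P(location 6 | evidence) ≈ 0.01494 / 0.21243 ≈ 0.070
P(location 7 | evidence) ≈ 0.004352 / 0.21243 ≈ 0.020
The largest is 0.696, so location 4 is most probable.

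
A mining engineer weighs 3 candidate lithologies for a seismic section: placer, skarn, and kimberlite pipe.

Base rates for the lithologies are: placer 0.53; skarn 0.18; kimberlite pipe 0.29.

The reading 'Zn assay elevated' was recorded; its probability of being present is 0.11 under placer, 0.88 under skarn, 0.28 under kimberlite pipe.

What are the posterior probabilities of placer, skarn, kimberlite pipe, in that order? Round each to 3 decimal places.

0.196, 0.532, 0.273

Multiply each prior by the likelihood of the reading:
  placer: 0.53 × 0.11 = 0.0583
  skarn: 0.18 × 0.88 = 0.1584
  kimberlite pipe: 0.29 × 0.28 = 0.0812
Marginal likelihood of the evidence = 0.2979.
P(placer | evidence) = 0.0583 / 0.2979 ≈ 0.196
P(skarn | evidence) = 0.1584 / 0.2979 ≈ 0.532
P(kimberlite pipe | evidence) = 0.0812 / 0.2979 ≈ 0.273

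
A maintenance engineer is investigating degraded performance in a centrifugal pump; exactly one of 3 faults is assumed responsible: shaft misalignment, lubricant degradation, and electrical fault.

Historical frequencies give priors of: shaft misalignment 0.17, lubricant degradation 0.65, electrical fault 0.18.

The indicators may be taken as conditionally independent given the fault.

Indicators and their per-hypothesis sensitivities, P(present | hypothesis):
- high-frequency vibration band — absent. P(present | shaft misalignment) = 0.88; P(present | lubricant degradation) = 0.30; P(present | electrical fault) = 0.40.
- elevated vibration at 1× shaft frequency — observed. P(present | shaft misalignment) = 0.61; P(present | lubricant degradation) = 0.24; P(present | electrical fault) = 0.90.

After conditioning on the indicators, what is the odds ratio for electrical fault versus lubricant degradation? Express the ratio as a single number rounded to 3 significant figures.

0.890

Posterior odds equal prior odds times the likelihood ratio; only the two competing hypotheses matter (using 1 − P(present | H) for each absent indicator).
  electrical fault: 0.18 × (1 − 0.40) × 0.90 = 0.0972
  lubricant degradation: 0.65 × (1 − 0.30) × 0.24 = 0.1092
Odds(electrical fault : lubricant degradation) = 0.0972 / 0.1092 ≈ 0.890.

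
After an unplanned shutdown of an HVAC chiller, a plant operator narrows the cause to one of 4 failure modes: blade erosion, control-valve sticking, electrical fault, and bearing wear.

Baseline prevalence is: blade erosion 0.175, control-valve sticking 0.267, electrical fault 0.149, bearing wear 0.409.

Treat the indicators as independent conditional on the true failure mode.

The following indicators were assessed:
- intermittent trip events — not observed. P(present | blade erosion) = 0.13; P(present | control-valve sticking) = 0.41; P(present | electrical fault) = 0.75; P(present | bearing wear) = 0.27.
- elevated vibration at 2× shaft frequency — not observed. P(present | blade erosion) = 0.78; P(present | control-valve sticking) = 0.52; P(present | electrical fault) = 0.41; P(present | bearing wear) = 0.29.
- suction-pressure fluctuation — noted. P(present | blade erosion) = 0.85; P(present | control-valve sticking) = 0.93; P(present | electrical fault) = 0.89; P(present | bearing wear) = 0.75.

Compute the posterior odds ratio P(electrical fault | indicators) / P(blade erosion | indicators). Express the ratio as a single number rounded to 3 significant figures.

0.687

The normalizing constant cancels in an odds ratio, so compute prior × likelihood for the two hypotheses only (using 1 − P(present | H) for each absent indicator):
  electrical fault: 0.149 × (1 − 0.75) × (1 − 0.41) × 0.89 = 0.01956
  blade erosion: 0.175 × (1 − 0.13) × (1 − 0.78) × 0.85 = 0.028471
Posterior odds = 0.01956 / 0.028471 ≈ 0.687.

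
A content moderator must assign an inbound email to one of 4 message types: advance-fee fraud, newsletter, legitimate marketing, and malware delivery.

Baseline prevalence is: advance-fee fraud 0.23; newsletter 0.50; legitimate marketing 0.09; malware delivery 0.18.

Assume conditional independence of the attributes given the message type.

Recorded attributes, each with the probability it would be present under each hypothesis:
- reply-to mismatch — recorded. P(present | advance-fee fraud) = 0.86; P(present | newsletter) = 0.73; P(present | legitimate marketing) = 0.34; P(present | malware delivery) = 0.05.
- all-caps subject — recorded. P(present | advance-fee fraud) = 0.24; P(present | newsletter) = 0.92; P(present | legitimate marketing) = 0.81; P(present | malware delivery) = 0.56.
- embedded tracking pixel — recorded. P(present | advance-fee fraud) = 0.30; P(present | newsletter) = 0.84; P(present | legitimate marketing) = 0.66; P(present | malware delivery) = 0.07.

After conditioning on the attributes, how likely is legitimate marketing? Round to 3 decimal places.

For each hypothesis, the unnormalized posterior weight is prior × product of the attribute likelihoods:
  advance-fee fraud: 0.23 × 0.86 × 0.24 × 0.30 = 0.014242
  newsletter: 0.50 × 0.73 × 0.92 × 0.84 = 0.28207
  legitimate marketing: 0.09 × 0.34 × 0.81 × 0.66 = 0.016359
  malware delivery: 0.18 × 0.05 × 0.56 × 0.07 = 0.0003528
Marginal likelihood of the evidence = 0.31303.
P(legitimate marketing | evidence) = 0.016359 / 0.31303 ≈ 0.052.

0.052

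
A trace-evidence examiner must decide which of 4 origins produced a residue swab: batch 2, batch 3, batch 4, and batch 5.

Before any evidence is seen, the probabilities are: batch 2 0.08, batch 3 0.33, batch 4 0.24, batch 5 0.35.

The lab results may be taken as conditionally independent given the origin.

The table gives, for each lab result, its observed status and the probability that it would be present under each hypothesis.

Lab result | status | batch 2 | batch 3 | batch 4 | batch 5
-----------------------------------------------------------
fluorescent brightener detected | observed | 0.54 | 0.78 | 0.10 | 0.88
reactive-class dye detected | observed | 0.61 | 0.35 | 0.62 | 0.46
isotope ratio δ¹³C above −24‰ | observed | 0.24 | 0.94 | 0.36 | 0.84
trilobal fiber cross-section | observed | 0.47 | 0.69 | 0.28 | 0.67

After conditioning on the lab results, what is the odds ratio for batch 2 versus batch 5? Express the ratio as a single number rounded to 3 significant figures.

0.0373

The normalizing constant cancels in an odds ratio, so compute prior × likelihood for the two hypotheses only:
  batch 2: 0.08 × 0.54 × 0.61 × 0.24 × 0.47 = 0.0029725
  batch 5: 0.35 × 0.88 × 0.46 × 0.84 × 0.67 = 0.079738
Posterior odds = 0.0029725 / 0.079738 ≈ 0.0373.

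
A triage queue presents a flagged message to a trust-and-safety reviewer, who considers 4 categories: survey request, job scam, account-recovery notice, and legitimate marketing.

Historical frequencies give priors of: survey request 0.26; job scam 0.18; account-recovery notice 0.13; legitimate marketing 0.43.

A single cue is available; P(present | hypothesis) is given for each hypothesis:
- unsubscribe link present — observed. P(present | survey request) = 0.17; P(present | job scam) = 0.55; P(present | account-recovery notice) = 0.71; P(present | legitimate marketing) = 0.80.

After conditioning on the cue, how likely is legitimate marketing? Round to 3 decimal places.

0.594

For each hypothesis, the unnormalized posterior weight is prior × likelihood:
  survey request: 0.26 × 0.17 = 0.0442
  job scam: 0.18 × 0.55 = 0.099
  account-recovery notice: 0.13 × 0.71 = 0.0923
  legitimate marketing: 0.43 × 0.80 = 0.344
The unnormalized weights sum to 0.5795.
P(legitimate marketing | evidence) = 0.344 / 0.5795 ≈ 0.594.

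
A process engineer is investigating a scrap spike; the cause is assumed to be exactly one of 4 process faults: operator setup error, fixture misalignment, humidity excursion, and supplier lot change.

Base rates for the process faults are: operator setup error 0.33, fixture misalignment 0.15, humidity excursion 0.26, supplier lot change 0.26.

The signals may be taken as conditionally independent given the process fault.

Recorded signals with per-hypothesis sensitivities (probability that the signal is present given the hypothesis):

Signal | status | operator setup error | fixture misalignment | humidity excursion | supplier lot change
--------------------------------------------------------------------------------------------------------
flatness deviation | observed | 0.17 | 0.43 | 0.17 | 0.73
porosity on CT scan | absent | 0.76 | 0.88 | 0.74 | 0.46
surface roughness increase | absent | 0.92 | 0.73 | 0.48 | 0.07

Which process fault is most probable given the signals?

For each hypothesis, the unnormalized posterior weight is prior × product of the signal likelihoods (using 1 − P(present | H) for each absent signal):
  operator setup error: 0.33 × 0.17 × (1 − 0.76) × (1 − 0.92) = 0.0010771
  fixture misalignment: 0.15 × 0.43 × (1 − 0.88) × (1 − 0.73) = 0.0020898
  humidity excursion: 0.26 × 0.17 × (1 − 0.74) × (1 − 0.48) = 0.0059758
  supplier lot change: 0.26 × 0.73 × (1 − 0.46) × (1 − 0.07) = 0.095318
Marginal likelihood of the evidence = 0.10446.
P(operator setup error | evidence) ≈ 0.0010771 / 0.10446 ≈ 0.010
P(fixture misalignment | evidence) ≈ 0.0020898 / 0.10446 ≈ 0.020
P(humidity excursion | evidence) ≈ 0.0059758 / 0.10446 ≈ 0.057
P(supplier lot change | evidence) ≈ 0.095318 / 0.10446 ≈ 0.912
The largest is 0.912, so supplier lot change is most probable.

supplier lot change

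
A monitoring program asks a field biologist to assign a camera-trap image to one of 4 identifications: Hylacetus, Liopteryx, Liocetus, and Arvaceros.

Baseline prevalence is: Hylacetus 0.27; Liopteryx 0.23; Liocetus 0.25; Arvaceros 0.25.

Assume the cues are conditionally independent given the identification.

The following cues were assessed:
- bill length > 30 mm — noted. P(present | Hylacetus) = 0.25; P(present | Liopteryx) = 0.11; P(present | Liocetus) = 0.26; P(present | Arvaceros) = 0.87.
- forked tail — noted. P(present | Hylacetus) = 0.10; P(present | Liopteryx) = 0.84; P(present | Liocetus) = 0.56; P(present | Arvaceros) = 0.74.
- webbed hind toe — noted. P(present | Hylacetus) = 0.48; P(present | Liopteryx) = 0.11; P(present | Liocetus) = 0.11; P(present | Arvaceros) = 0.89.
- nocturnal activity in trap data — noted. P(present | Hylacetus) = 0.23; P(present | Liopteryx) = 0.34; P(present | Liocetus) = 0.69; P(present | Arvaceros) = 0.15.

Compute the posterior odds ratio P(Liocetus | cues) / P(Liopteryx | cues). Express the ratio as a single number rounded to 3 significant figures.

3.48

Unnormalized posterior weight (prior times the cue likelihoods) for each of the two hypotheses:
  Liocetus: 0.25 × 0.26 × 0.56 × 0.11 × 0.69 = 0.0027628
  Liopteryx: 0.23 × 0.11 × 0.84 × 0.11 × 0.34 = 0.00079482
Odds(Liocetus : Liopteryx) = 0.0027628 / 0.00079482 ≈ 3.48.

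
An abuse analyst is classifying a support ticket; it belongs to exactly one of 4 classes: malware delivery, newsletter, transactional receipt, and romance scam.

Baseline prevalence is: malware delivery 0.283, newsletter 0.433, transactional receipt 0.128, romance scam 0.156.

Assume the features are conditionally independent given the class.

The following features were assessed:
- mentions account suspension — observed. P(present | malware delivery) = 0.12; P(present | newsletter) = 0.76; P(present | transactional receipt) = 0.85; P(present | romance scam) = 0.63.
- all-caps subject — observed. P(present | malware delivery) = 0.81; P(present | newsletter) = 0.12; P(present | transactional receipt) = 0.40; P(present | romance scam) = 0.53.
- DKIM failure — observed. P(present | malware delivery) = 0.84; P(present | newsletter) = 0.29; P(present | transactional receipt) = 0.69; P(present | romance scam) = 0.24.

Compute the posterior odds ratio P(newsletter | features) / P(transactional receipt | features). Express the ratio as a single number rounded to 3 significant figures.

0.381

The normalizing constant cancels in an odds ratio, so compute prior × likelihood for the two hypotheses only:
  newsletter: 0.433 × 0.76 × 0.12 × 0.29 = 0.011452
  transactional receipt: 0.128 × 0.85 × 0.40 × 0.69 = 0.030029
Odds(newsletter : transactional receipt) = 0.011452 / 0.030029 ≈ 0.381.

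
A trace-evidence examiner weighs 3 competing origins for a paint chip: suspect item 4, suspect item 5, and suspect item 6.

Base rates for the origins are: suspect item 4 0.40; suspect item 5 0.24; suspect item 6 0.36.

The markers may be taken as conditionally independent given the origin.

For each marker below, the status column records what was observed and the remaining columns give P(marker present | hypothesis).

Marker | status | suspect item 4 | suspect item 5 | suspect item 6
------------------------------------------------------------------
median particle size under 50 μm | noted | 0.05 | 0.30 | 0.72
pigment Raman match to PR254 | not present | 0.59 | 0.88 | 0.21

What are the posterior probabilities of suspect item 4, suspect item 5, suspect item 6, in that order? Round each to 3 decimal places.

By Bayes' rule with conditional independence, the unnormalized weight for each hypothesis is prior × ∏ likelihoods (using 1 − P(present | H) for each absent marker):
  suspect item 4: 0.40 × 0.05 × (1 − 0.59) = 0.0082
  suspect item 5: 0.24 × 0.30 × (1 − 0.88) = 0.00864
  suspect item 6: 0.36 × 0.72 × (1 − 0.21) = 0.20477
Normalizing constant Z = 0.0082 + 0.00864 + 0.20477 = 0.22161.
P(suspect item 4 | evidence) = 0.0082 / 0.22161 ≈ 0.037
P(suspect item 5 | evidence) = 0.00864 / 0.22161 ≈ 0.039
P(suspect item 6 | evidence) = 0.20477 / 0.22161 ≈ 0.924

0.037, 0.039, 0.924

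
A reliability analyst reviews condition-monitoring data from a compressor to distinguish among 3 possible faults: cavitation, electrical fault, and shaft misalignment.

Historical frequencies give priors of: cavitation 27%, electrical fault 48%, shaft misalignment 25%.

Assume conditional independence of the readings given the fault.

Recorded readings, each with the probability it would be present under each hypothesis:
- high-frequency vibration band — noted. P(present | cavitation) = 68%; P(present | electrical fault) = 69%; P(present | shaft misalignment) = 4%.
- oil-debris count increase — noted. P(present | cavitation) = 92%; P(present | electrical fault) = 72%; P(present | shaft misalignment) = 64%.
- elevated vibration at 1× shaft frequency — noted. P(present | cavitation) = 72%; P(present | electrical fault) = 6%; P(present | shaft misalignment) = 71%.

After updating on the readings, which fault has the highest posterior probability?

cavitation

By Bayes' rule with conditional independence, the unnormalized weight for each hypothesis is prior × ∏ likelihoods:
  cavitation: 0.27 × 0.68 × 0.92 × 0.72 = 0.12162
  electrical fault: 0.48 × 0.69 × 0.72 × 0.06 = 0.014308
  shaft misalignment: 0.25 × 0.04 × 0.64 × 0.71 = 0.004544
Marginal likelihood of the evidence = 0.14047.
P(cavitation | evidence) ≈ 0.12162 / 0.14047 ≈ 0.866
P(electrical fault | evidence) ≈ 0.014308 / 0.14047 ≈ 0.102
P(shaft misalignment | evidence) ≈ 0.004544 / 0.14047 ≈ 0.032
The largest is 0.866, so cavitation is most probable.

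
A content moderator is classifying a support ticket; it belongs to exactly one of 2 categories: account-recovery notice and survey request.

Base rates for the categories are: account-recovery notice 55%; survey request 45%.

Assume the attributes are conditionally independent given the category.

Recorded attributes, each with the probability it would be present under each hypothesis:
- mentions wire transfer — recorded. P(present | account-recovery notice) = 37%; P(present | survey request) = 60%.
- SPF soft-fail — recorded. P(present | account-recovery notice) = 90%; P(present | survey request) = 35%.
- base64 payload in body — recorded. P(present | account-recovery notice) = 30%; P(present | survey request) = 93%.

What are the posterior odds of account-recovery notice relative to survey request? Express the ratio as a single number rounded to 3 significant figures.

Posterior odds equal prior odds times the likelihood ratio; only the two competing hypotheses matter.
  account-recovery notice: 0.55 × 0.37 × 0.90 × 0.30 = 0.054945
  survey request: 0.45 × 0.60 × 0.35 × 0.93 = 0.087885
Odds(account-recovery notice : survey request) = 0.054945 / 0.087885 ≈ 0.625.

0.625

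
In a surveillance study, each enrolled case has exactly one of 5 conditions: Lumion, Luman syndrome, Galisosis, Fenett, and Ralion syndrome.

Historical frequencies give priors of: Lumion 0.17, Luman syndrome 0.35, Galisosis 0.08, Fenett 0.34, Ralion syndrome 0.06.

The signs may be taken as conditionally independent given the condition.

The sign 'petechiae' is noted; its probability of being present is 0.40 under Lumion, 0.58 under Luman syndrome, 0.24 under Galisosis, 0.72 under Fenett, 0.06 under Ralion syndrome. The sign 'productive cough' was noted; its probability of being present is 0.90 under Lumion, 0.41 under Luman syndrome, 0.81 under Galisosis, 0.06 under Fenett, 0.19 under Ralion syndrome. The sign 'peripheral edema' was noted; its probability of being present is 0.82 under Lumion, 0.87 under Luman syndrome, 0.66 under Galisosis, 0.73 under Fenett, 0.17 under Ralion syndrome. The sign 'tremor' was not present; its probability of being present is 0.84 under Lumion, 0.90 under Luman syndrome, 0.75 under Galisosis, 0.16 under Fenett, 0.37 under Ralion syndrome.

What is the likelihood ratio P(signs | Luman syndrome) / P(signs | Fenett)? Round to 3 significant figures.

Take the product of per-sign likelihoods under each hypothesis (using 1 − P(present | H) for each absent sign), then divide.
  Luman syndrome: 0.58 × 0.41 × 0.87 × (1 − 0.90) = 0.020689
  Fenett: 0.72 × 0.06 × 0.73 × (1 − 0.16) = 0.02649
Bayes factor = 0.020689 / 0.02649 ≈ 0.781

0.781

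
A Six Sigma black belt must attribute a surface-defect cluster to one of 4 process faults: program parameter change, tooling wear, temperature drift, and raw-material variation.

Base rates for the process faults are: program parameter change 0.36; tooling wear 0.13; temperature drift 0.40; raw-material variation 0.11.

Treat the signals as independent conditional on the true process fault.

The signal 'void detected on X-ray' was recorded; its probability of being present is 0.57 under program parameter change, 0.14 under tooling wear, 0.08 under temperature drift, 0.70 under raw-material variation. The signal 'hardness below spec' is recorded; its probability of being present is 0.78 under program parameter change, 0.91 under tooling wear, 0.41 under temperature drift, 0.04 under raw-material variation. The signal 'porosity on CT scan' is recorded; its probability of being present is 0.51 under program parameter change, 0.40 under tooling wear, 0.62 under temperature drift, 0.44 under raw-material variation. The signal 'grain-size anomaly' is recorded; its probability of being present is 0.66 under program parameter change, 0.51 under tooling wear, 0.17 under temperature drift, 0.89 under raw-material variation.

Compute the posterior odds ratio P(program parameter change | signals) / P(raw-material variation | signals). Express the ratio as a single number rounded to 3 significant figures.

44.7

Posterior odds equal prior odds times the likelihood ratio; only the two competing hypotheses matter.
  program parameter change: 0.36 × 0.57 × 0.78 × 0.51 × 0.66 = 0.053875
  raw-material variation: 0.11 × 0.70 × 0.04 × 0.44 × 0.89 = 0.0012061
Odds(program parameter change : raw-material variation) = 0.053875 / 0.0012061 ≈ 44.7.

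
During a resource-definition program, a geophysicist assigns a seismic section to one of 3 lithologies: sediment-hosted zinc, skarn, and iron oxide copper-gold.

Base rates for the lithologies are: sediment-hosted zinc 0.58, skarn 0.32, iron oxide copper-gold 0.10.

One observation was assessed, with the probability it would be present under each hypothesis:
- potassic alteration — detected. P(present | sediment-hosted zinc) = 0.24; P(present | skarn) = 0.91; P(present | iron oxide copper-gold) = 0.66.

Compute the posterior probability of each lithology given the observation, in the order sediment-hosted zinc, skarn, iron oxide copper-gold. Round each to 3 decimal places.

0.280, 0.587, 0.133

For each hypothesis, the unnormalized posterior weight is prior × likelihood:
  sediment-hosted zinc: 0.58 × 0.24 = 0.1392
  skarn: 0.32 × 0.91 = 0.2912
  iron oxide copper-gold: 0.10 × 0.66 = 0.066
The unnormalized weights sum to 0.4964.
P(sediment-hosted zinc | evidence) = 0.1392 / 0.4964 ≈ 0.280
P(skarn | evidence) = 0.2912 / 0.4964 ≈ 0.587
P(iron oxide copper-gold | evidence) = 0.066 / 0.4964 ≈ 0.133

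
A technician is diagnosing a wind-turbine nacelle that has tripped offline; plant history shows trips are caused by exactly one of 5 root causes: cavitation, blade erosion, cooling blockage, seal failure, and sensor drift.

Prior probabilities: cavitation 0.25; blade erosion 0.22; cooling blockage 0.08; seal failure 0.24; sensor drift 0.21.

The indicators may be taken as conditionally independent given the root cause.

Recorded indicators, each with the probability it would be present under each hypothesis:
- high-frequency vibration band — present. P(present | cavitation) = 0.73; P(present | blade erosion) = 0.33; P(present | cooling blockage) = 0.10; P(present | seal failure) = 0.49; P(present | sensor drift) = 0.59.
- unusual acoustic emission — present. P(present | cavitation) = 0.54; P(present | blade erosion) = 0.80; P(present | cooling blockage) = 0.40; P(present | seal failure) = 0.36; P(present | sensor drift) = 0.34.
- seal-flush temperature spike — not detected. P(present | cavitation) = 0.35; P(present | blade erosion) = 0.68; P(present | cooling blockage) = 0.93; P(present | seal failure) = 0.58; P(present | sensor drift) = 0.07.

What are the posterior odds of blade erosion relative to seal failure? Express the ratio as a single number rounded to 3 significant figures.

1.05

Posterior odds equal prior odds times the likelihood ratio; only the two competing hypotheses matter (using 1 − P(present | H) for each absent indicator).
  blade erosion: 0.22 × 0.33 × 0.80 × (1 − 0.68) = 0.018586
  seal failure: 0.24 × 0.49 × 0.36 × (1 − 0.58) = 0.017781
Posterior odds = 0.018586 / 0.017781 ≈ 1.05.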